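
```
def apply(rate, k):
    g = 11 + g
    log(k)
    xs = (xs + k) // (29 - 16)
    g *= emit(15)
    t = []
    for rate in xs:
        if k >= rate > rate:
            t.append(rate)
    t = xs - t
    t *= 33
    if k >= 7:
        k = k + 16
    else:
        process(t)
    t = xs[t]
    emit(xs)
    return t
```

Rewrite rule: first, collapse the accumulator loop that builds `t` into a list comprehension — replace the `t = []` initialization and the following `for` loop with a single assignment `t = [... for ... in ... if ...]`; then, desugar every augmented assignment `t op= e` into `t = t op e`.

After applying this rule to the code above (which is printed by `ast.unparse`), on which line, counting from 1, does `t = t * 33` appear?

Transformed code:
def apply(rate, k):
    g = 11 + g
    log(k)
    xs = (xs + k) // (29 - 16)
    g = g * emit(15)
    t = [rate for rate in xs if k >= rate > rate]
    t = xs - t
    t = t * 33
    if k >= 7:
        k = k + 16
    else:
        process(t)
    t = xs[t]
    emit(xs)
    return t

8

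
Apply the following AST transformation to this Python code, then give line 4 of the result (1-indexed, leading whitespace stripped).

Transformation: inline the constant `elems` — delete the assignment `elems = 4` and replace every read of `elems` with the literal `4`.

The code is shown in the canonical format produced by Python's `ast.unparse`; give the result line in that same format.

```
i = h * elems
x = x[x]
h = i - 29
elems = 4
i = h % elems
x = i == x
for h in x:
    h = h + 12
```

i = h % 4

Transformed code:
i = h * 4
x = x[x]
h = i - 29
i = h % 4
x = i == x
for h in x:
    h = h + 12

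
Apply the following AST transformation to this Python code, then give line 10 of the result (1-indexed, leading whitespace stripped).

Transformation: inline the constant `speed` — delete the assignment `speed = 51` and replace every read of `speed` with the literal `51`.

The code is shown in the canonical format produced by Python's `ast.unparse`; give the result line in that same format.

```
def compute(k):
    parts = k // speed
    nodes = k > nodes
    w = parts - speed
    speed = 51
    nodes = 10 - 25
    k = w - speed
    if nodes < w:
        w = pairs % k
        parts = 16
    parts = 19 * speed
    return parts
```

parts = 19 * 51

Transformed code:
def compute(k):
    parts = k // 51
    nodes = k > nodes
    w = parts - 51
    nodes = 10 - 25
    k = w - 51
    if nodes < w:
        w = pairs % k
        parts = 16
    parts = 19 * 51
    return parts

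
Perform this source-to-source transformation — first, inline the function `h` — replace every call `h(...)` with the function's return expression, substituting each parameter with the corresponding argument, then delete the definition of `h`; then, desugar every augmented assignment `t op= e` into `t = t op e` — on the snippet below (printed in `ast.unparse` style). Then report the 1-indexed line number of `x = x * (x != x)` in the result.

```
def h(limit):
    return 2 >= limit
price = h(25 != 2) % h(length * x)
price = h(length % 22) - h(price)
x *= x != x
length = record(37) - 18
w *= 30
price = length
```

Transformed code:
price = (2 >= (25 != 2)) % (2 >= length * x)
price = (2 >= length % 22) - (2 >= price)
x = x * (x != x)
length = record(37) - 18
w = w * 30
price = length

3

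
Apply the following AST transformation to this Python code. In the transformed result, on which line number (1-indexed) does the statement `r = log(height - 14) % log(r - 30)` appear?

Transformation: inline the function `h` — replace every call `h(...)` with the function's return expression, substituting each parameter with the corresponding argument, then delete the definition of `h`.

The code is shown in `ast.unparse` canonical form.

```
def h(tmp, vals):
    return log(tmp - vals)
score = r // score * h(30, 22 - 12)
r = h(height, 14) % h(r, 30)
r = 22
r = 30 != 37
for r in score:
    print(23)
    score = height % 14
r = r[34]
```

Transformed code:
score = r // score * log(30 - (22 - 12))
r = log(height - 14) % log(r - 30)
r = 22
r = 30 != 37
for r in score:
    print(23)
    score = height % 14
r = r[34]

2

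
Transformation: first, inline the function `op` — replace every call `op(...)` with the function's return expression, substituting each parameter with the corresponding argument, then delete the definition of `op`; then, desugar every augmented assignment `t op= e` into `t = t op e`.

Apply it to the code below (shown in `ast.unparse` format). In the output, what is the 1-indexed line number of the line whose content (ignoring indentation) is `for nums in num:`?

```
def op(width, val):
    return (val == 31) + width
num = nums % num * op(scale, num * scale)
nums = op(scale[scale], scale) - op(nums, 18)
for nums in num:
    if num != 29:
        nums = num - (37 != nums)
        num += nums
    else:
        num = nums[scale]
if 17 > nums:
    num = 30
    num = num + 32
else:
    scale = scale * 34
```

Transformed code:
num = nums % num * ((num * scale == 31) + scale)
nums = (scale == 31) + scale[scale] - ((18 == 31) + nums)
for nums in num:
    if num != 29:
        nums = num - (37 != nums)
        num = num + nums
    else:
        num = nums[scale]
if 17 > nums:
    num = 30
    num = num + 32
else:
    scale = scale * 34

3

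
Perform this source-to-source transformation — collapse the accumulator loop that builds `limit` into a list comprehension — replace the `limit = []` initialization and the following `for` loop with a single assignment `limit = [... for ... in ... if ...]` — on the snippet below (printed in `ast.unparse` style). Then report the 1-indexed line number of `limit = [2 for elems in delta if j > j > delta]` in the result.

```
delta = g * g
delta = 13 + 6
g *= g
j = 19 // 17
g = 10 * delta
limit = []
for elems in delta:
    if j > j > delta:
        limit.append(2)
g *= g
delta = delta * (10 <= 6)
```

Transformed code:
delta = g * g
delta = 13 + 6
g *= g
j = 19 // 17
g = 10 * delta
limit = [2 for elems in delta if j > j > delta]
g *= g
delta = delta * (10 <= 6)

6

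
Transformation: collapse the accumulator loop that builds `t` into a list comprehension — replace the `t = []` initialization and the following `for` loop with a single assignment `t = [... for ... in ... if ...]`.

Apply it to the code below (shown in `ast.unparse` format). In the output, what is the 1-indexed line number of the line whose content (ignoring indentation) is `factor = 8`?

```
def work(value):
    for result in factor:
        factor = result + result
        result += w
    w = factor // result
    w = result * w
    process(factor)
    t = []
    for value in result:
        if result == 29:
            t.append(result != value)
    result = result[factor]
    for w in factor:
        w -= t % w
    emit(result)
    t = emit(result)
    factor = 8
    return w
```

14

Transformed code:
def work(value):
    for result in factor:
        factor = result + result
        result += w
    w = factor // result
    w = result * w
    process(factor)
    t = [result != value for value in result if result == 29]
    result = result[factor]
    for w in factor:
        w -= t % w
    emit(result)
    t = emit(result)
    factor = 8
    return w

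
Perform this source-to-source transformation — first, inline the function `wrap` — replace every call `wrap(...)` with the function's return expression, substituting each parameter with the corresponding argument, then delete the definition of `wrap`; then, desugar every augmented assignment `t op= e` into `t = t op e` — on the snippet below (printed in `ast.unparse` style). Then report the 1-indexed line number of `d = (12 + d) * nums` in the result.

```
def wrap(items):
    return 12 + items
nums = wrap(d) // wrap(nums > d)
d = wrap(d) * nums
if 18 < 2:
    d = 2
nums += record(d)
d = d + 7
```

Transformed code:
nums = (12 + d) // (12 + (nums > d))
d = (12 + d) * nums
if 18 < 2:
    d = 2
nums = nums + record(d)
d = d + 7

2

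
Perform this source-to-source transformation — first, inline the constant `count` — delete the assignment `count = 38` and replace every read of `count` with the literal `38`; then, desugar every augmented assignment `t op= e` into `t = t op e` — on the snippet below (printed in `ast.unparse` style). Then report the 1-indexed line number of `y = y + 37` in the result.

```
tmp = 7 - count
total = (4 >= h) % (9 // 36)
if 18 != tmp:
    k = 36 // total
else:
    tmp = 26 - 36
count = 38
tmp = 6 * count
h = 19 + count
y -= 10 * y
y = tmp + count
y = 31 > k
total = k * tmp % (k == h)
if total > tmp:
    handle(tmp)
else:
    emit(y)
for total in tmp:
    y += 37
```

Transformed code:
tmp = 7 - 38
total = (4 >= h) % (9 // 36)
if 18 != tmp:
    k = 36 // total
else:
    tmp = 26 - 36
tmp = 6 * 38
h = 19 + 38
y = y - 10 * y
y = tmp + 38
y = 31 > k
total = k * tmp % (k == h)
if total > tmp:
    handle(tmp)
else:
    emit(y)
for total in tmp:
    y = y + 37

18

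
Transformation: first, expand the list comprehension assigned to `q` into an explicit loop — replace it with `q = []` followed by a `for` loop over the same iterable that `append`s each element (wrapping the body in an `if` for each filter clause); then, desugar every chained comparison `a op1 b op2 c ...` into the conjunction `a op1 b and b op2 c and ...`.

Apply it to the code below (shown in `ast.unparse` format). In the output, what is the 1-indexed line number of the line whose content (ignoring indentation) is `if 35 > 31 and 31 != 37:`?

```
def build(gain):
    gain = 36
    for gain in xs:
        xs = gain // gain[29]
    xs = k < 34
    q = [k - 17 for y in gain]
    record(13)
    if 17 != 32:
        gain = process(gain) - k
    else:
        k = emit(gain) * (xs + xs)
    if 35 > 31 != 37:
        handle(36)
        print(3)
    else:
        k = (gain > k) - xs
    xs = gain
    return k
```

Transformed code:
def build(gain):
    gain = 36
    for gain in xs:
        xs = gain // gain[29]
    xs = k < 34
    q = []
    for y in gain:
        q.append(k - 17)
    record(13)
    if 17 != 32:
        gain = process(gain) - k
    else:
        k = emit(gain) * (xs + xs)
    if 35 > 31 and 31 != 37:
        handle(36)
        print(3)
    else:
        k = (gain > k) - xs
    xs = gain
    return k

14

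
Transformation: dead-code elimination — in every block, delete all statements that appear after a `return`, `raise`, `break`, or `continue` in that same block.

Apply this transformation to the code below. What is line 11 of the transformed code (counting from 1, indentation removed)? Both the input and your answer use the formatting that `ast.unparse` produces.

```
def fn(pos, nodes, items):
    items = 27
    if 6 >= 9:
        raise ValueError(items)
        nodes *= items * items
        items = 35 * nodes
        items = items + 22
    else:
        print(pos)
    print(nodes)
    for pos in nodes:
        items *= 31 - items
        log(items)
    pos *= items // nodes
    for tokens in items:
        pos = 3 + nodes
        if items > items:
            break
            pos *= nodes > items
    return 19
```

pos *= items // nodes

Transformed code:
def fn(pos, nodes, items):
    items = 27
    if 6 >= 9:
        raise ValueError(items)
    else:
        print(pos)
    print(nodes)
    for pos in nodes:
        items *= 31 - items
        log(items)
    pos *= items // nodes
    for tokens in items:
        pos = 3 + nodes
        if items > items:
            break
    return 19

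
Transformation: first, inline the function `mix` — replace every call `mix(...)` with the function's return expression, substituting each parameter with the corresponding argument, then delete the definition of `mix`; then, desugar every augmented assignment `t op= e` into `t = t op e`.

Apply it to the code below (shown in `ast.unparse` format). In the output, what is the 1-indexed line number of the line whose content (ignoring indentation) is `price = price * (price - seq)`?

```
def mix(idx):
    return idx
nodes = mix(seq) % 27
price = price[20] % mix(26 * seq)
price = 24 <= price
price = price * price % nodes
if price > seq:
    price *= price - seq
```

Transformed code:
nodes = seq % 27
price = price[20] % (26 * seq)
price = 24 <= price
price = price * price % nodes
if price > seq:
    price = price * (price - seq)

6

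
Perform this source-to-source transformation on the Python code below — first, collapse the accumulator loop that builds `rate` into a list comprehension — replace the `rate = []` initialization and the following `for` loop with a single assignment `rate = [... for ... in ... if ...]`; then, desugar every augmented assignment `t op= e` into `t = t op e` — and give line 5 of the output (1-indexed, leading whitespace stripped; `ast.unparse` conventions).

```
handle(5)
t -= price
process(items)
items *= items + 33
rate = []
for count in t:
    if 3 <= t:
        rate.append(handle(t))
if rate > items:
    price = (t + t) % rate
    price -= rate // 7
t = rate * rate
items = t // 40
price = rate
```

rate = [handle(t) for count in t if 3 <= t]

Transformed code:
handle(5)
t = t - price
process(items)
items = items * (items + 33)
rate = [handle(t) for count in t if 3 <= t]
if rate > items:
    price = (t + t) % rate
    price = price - rate // 7
t = rate * rate
items = t // 40
price = rate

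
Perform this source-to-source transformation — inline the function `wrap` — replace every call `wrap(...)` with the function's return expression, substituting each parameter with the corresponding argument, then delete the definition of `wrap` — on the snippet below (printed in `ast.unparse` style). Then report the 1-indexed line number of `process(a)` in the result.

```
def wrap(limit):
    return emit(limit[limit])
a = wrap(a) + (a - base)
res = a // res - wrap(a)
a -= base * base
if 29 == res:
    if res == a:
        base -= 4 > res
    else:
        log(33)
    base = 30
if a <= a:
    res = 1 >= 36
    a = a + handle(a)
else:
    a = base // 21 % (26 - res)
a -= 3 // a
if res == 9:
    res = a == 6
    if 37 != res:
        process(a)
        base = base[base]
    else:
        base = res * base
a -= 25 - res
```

19

Transformed code:
a = emit(a[a]) + (a - base)
res = a // res - emit(a[a])
a -= base * base
if 29 == res:
    if res == a:
        base -= 4 > res
    else:
        log(33)
    base = 30
if a <= a:
    res = 1 >= 36
    a = a + handle(a)
else:
    a = base // 21 % (26 - res)
a -= 3 // a
if res == 9:
    res = a == 6
    if 37 != res:
        process(a)
        base = base[base]
    else:
        base = res * base
a -= 25 - res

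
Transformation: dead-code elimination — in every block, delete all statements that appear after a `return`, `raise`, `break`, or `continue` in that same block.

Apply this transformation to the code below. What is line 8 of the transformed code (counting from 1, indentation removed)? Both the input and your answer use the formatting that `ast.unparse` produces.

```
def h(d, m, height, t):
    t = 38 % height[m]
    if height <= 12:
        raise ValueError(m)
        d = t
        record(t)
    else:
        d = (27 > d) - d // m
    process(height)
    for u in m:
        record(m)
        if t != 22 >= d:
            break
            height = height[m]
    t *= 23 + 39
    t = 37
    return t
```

Transformed code:
def h(d, m, height, t):
    t = 38 % height[m]
    if height <= 12:
        raise ValueError(m)
    else:
        d = (27 > d) - d // m
    process(height)
    for u in m:
        record(m)
        if t != 22 >= d:
            break
    t *= 23 + 39
    t = 37
    return t

for u in m:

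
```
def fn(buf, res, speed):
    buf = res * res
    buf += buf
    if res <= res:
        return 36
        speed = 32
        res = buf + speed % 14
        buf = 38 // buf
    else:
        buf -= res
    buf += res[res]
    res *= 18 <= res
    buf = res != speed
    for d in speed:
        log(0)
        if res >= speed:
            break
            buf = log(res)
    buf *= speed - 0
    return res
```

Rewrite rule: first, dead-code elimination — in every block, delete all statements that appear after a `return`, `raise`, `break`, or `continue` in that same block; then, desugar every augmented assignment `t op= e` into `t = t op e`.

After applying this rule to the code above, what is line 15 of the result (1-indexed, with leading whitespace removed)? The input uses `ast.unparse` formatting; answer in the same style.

Transformed code:
def fn(buf, res, speed):
    buf = res * res
    buf = buf + buf
    if res <= res:
        return 36
    else:
        buf = buf - res
    buf = buf + res[res]
    res = res * (18 <= res)
    buf = res != speed
    for d in speed:
        log(0)
        if res >= speed:
            break
    buf = buf * (speed - 0)
    return res

buf = buf * (speed - 0)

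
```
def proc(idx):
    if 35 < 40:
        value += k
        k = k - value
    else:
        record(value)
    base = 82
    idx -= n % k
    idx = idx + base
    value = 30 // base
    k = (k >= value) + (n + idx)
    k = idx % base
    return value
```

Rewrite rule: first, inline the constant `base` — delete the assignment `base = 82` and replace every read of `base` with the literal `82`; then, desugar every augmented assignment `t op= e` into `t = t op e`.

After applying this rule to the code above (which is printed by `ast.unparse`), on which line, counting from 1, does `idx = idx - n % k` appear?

Transformed code:
def proc(idx):
    if 35 < 40:
        value = value + k
        k = k - value
    else:
        record(value)
    idx = idx - n % k
    idx = idx + 82
    value = 30 // 82
    k = (k >= value) + (n + idx)
    k = idx % 82
    return value

7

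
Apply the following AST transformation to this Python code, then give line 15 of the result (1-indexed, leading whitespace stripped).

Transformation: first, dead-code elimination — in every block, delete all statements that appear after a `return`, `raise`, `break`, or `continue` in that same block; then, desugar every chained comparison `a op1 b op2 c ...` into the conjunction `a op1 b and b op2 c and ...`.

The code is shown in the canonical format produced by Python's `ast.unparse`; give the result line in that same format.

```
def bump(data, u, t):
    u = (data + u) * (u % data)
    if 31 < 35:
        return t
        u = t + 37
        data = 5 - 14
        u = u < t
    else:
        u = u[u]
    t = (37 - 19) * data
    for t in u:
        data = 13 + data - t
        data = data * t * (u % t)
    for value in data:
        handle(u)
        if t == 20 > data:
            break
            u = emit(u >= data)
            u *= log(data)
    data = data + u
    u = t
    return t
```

Transformed code:
def bump(data, u, t):
    u = (data + u) * (u % data)
    if 31 < 35:
        return t
    else:
        u = u[u]
    t = (37 - 19) * data
    for t in u:
        data = 13 + data - t
        data = data * t * (u % t)
    for value in data:
        handle(u)
        if t == 20 and 20 > data:
            break
    data = data + u
    u = t
    return t

data = data + u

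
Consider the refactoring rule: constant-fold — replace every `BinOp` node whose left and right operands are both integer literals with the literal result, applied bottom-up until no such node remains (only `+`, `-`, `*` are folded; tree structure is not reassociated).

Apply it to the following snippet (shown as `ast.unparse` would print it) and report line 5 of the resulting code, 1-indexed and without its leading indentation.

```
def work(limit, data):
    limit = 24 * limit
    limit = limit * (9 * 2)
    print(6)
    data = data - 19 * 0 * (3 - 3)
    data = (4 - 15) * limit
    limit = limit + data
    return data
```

Transformed code:
def work(limit, data):
    limit = 24 * limit
    limit = limit * 18
    print(6)
    data = data - 0
    data = -11 * limit
    limit = limit + data
    return data

data = data - 0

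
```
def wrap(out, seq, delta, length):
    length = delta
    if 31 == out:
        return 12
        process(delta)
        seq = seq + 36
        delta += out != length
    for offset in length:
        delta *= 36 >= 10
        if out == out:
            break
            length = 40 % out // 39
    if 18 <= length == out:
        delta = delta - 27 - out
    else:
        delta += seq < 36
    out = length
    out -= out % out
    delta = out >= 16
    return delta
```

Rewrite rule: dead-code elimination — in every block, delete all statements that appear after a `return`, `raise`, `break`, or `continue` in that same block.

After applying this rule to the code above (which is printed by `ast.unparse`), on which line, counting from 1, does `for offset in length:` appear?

Transformed code:
def wrap(out, seq, delta, length):
    length = delta
    if 31 == out:
        return 12
    for offset in length:
        delta *= 36 >= 10
        if out == out:
            break
    if 18 <= length == out:
        delta = delta - 27 - out
    else:
        delta += seq < 36
    out = length
    out -= out % out
    delta = out >= 16
    return delta

5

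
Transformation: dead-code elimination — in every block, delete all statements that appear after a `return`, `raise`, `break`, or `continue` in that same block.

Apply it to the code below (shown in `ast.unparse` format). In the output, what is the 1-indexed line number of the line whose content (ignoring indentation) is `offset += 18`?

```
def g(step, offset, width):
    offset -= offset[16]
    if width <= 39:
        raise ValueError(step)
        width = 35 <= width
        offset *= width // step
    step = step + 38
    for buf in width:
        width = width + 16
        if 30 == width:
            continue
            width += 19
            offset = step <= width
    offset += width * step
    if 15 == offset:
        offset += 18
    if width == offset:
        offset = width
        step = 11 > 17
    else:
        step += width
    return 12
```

Transformed code:
def g(step, offset, width):
    offset -= offset[16]
    if width <= 39:
        raise ValueError(step)
    step = step + 38
    for buf in width:
        width = width + 16
        if 30 == width:
            continue
    offset += width * step
    if 15 == offset:
        offset += 18
    if width == offset:
        offset = width
        step = 11 > 17
    else:
        step += width
    return 12

12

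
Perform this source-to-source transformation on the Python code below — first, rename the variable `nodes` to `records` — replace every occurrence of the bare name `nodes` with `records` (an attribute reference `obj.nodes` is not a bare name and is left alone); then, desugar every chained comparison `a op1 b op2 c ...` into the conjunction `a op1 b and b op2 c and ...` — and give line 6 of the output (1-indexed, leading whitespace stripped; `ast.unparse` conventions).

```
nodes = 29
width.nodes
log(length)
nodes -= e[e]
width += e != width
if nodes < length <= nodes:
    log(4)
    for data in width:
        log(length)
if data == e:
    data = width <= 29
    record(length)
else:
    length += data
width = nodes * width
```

Transformed code:
records = 29
width.nodes
log(length)
records -= e[e]
width += e != width
if records < length and length <= records:
    log(4)
    for data in width:
        log(length)
if data == e:
    data = width <= 29
    record(length)
else:
    length += data
width = records * width

if records < length and length <= records:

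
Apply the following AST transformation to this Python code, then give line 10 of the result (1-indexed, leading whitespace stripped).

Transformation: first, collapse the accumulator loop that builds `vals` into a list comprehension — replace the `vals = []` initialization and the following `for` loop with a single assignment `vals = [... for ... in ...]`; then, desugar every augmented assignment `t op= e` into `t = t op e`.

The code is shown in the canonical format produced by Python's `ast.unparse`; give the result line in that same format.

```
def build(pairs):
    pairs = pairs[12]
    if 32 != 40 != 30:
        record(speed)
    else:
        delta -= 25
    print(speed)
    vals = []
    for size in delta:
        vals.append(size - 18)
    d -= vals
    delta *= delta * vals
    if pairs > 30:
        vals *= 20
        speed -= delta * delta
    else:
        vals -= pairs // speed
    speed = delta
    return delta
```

delta = delta * (delta * vals)

Transformed code:
def build(pairs):
    pairs = pairs[12]
    if 32 != 40 != 30:
        record(speed)
    else:
        delta = delta - 25
    print(speed)
    vals = [size - 18 for size in delta]
    d = d - vals
    delta = delta * (delta * vals)
    if pairs > 30:
        vals = vals * 20
        speed = speed - delta * delta
    else:
        vals = vals - pairs // speed
    speed = delta
    return delta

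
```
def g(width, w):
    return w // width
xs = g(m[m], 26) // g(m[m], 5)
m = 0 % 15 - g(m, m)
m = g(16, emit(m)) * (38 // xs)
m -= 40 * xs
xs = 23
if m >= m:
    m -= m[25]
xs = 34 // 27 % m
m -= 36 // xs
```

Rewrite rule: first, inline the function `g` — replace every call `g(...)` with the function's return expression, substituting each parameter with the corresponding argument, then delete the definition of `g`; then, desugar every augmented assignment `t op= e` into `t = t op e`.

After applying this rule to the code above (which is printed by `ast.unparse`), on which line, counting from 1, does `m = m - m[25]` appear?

Transformed code:
xs = 26 // m[m] // (5 // m[m])
m = 0 % 15 - m // m
m = emit(m) // 16 * (38 // xs)
m = m - 40 * xs
xs = 23
if m >= m:
    m = m - m[25]
xs = 34 // 27 % m
m = m - 36 // xs

7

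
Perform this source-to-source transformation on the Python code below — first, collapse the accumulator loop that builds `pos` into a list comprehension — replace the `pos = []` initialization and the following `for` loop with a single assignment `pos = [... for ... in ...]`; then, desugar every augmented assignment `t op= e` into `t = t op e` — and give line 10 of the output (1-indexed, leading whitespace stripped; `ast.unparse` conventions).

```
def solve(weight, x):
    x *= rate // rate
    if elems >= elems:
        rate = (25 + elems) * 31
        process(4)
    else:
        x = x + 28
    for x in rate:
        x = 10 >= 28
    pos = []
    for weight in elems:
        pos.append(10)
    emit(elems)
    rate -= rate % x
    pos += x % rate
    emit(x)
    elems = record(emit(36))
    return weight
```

Transformed code:
def solve(weight, x):
    x = x * (rate // rate)
    if elems >= elems:
        rate = (25 + elems) * 31
        process(4)
    else:
        x = x + 28
    for x in rate:
        x = 10 >= 28
    pos = [10 for weight in elems]
    emit(elems)
    rate = rate - rate % x
    pos = pos + x % rate
    emit(x)
    elems = record(emit(36))
    return weight

pos = [10 for weight in elems]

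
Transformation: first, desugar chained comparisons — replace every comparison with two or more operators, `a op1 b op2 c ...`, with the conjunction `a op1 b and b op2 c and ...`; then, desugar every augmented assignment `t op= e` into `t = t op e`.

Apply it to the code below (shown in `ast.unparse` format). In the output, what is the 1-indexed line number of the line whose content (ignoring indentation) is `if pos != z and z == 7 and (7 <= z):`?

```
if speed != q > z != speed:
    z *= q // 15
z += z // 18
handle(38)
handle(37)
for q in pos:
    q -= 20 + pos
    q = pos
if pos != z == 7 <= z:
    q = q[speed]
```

Transformed code:
if speed != q and q > z and (z != speed):
    z = z * (q // 15)
z = z + z // 18
handle(38)
handle(37)
for q in pos:
    q = q - (20 + pos)
    q = pos
if pos != z and z == 7 and (7 <= z):
    q = q[speed]

9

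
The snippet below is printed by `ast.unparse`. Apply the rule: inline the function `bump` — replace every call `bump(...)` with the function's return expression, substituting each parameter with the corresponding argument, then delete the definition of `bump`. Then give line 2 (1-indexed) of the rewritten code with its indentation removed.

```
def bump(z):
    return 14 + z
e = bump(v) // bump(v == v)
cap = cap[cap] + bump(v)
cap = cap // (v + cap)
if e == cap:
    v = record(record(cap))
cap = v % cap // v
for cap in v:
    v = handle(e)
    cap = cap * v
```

Transformed code:
e = (14 + v) // (14 + (v == v))
cap = cap[cap] + (14 + v)
cap = cap // (v + cap)
if e == cap:
    v = record(record(cap))
cap = v % cap // v
for cap in v:
    v = handle(e)
    cap = cap * v

cap = cap[cap] + (14 + v)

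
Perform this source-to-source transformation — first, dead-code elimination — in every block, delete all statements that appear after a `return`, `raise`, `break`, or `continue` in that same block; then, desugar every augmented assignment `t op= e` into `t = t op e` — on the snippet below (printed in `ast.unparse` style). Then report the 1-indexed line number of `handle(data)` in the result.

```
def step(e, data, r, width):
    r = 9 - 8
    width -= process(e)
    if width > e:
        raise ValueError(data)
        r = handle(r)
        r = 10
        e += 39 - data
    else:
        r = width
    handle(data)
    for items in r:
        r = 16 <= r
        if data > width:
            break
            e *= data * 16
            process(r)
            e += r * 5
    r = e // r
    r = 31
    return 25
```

8

Transformed code:
def step(e, data, r, width):
    r = 9 - 8
    width = width - process(e)
    if width > e:
        raise ValueError(data)
    else:
        r = width
    handle(data)
    for items in r:
        r = 16 <= r
        if data > width:
            break
    r = e // r
    r = 31
    return 25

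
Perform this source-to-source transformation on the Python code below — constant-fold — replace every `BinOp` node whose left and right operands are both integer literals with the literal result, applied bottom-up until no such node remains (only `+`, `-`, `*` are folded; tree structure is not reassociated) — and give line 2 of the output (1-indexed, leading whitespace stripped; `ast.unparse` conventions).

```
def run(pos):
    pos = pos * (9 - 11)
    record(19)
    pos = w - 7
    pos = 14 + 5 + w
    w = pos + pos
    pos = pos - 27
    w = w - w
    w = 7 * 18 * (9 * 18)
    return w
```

Transformed code:
def run(pos):
    pos = pos * -2
    record(19)
    pos = w - 7
    pos = 19 + w
    w = pos + pos
    pos = pos - 27
    w = w - w
    w = 20412
    return w

pos = pos * -2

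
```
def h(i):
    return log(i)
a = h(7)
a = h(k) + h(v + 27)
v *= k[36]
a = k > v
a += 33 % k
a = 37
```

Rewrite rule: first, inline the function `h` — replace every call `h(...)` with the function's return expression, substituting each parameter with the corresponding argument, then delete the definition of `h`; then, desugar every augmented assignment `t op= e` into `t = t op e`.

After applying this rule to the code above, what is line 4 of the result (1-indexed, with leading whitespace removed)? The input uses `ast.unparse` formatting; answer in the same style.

a = k > v

Transformed code:
a = log(7)
a = log(k) + log(v + 27)
v = v * k[36]
a = k > v
a = a + 33 % k
a = 37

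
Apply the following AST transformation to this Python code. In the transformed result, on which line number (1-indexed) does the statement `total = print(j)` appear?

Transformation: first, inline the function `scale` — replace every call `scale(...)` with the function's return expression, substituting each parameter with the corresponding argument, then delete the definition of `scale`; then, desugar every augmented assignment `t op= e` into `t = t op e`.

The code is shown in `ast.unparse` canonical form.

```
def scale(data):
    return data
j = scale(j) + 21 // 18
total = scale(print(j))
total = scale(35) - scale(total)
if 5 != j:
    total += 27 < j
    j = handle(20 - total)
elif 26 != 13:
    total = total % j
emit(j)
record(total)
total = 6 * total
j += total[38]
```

2

Transformed code:
j = j + 21 // 18
total = print(j)
total = 35 - total
if 5 != j:
    total = total + (27 < j)
    j = handle(20 - total)
elif 26 != 13:
    total = total % j
emit(j)
record(total)
total = 6 * total
j = j + total[38]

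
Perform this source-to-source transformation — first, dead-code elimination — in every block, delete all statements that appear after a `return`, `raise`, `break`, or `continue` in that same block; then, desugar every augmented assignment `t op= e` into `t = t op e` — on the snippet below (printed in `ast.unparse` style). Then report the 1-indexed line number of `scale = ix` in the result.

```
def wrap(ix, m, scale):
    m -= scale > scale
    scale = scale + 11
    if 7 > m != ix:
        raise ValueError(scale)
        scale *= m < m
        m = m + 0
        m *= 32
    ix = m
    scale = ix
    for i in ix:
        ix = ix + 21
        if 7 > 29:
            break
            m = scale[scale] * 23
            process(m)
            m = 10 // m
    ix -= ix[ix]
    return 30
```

7

Transformed code:
def wrap(ix, m, scale):
    m = m - (scale > scale)
    scale = scale + 11
    if 7 > m != ix:
        raise ValueError(scale)
    ix = m
    scale = ix
    for i in ix:
        ix = ix + 21
        if 7 > 29:
            break
    ix = ix - ix[ix]
    return 30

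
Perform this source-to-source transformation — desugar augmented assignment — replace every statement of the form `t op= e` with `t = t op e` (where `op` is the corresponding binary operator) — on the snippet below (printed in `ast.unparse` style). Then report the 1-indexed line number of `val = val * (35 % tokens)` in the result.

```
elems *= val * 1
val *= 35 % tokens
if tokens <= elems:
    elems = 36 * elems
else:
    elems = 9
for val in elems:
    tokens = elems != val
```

2

Transformed code:
elems = elems * (val * 1)
val = val * (35 % tokens)
if tokens <= elems:
    elems = 36 * elems
else:
    elems = 9
for val in elems:
    tokens = elems != val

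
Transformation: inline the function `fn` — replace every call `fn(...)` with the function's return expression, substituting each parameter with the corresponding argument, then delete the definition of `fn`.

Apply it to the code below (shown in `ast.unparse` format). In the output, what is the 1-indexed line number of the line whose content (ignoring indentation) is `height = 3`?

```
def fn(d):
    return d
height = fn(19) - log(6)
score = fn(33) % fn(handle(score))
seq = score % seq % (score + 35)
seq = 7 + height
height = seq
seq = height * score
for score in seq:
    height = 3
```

8

Transformed code:
height = 19 - log(6)
score = 33 % handle(score)
seq = score % seq % (score + 35)
seq = 7 + height
height = seq
seq = height * score
for score in seq:
    height = 3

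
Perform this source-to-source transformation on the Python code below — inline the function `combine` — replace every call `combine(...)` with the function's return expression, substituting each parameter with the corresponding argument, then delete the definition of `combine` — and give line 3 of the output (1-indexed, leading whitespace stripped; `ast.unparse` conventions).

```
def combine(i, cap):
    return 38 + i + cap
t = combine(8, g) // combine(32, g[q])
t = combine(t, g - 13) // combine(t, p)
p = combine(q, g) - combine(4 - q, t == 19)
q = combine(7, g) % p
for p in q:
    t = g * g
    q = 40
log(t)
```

p = 38 + q + g - (38 + (4 - q) + (t == 19))

Transformed code:
t = (38 + 8 + g) // (38 + 32 + g[q])
t = (38 + t + (g - 13)) // (38 + t + p)
p = 38 + q + g - (38 + (4 - q) + (t == 19))
q = (38 + 7 + g) % p
for p in q:
    t = g * g
    q = 40
log(t)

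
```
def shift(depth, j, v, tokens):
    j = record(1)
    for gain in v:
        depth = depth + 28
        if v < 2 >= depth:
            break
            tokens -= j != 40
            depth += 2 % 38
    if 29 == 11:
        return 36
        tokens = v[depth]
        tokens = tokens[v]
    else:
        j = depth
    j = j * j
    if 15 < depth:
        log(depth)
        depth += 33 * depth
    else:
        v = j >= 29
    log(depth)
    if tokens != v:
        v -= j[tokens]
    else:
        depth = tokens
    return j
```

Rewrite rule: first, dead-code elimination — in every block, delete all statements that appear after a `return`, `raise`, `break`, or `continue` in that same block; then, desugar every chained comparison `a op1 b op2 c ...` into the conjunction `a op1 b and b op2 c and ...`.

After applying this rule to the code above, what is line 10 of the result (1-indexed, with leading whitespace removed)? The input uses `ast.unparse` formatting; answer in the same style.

Transformed code:
def shift(depth, j, v, tokens):
    j = record(1)
    for gain in v:
        depth = depth + 28
        if v < 2 and 2 >= depth:
            break
    if 29 == 11:
        return 36
    else:
        j = depth
    j = j * j
    if 15 < depth:
        log(depth)
        depth += 33 * depth
    else:
        v = j >= 29
    log(depth)
    if tokens != v:
        v -= j[tokens]
    else:
        depth = tokens
    return j

j = depth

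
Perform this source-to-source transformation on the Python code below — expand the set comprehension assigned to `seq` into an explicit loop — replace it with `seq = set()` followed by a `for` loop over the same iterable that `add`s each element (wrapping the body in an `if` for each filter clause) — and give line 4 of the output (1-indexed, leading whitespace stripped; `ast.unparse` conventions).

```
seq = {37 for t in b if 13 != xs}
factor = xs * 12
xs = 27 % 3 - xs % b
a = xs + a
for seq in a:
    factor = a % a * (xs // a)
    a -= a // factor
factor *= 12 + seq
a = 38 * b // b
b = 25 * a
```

seq.add(37)

Transformed code:
seq = set()
for t in b:
    if 13 != xs:
        seq.add(37)
factor = xs * 12
xs = 27 % 3 - xs % b
a = xs + a
for seq in a:
    factor = a % a * (xs // a)
    a -= a // factor
factor *= 12 + seq
a = 38 * b // b
b = 25 * a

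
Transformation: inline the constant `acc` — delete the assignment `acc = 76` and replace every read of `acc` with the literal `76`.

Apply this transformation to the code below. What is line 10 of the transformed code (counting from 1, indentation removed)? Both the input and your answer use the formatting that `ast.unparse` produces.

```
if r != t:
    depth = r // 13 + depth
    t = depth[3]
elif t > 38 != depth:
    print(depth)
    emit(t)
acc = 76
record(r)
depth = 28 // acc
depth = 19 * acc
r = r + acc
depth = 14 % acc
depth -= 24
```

Transformed code:
if r != t:
    depth = r // 13 + depth
    t = depth[3]
elif t > 38 != depth:
    print(depth)
    emit(t)
record(r)
depth = 28 // 76
depth = 19 * 76
r = r + 76
depth = 14 % 76
depth -= 24

r = r + 76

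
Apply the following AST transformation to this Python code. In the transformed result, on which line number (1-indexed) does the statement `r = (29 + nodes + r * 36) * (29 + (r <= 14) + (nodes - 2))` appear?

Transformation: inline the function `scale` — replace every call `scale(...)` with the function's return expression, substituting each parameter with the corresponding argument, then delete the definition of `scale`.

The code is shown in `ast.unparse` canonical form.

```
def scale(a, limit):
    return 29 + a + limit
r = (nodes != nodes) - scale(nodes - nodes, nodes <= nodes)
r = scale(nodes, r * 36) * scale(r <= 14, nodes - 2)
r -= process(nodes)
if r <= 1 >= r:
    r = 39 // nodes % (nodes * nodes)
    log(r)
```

Transformed code:
r = (nodes != nodes) - (29 + (nodes - nodes) + (nodes <= nodes))
r = (29 + nodes + r * 36) * (29 + (r <= 14) + (nodes - 2))
r -= process(nodes)
if r <= 1 >= r:
    r = 39 // nodes % (nodes * nodes)
    log(r)

2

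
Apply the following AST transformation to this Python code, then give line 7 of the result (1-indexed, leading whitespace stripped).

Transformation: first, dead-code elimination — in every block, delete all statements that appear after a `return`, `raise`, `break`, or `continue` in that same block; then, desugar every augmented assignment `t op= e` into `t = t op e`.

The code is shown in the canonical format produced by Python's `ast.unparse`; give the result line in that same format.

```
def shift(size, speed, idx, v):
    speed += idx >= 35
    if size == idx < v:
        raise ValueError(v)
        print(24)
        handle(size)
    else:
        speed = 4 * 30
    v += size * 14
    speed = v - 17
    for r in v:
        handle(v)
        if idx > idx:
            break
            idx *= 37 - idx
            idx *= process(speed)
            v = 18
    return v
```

v = v + size * 14

Transformed code:
def shift(size, speed, idx, v):
    speed = speed + (idx >= 35)
    if size == idx < v:
        raise ValueError(v)
    else:
        speed = 4 * 30
    v = v + size * 14
    speed = v - 17
    for r in v:
        handle(v)
        if idx > idx:
            break
    return v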